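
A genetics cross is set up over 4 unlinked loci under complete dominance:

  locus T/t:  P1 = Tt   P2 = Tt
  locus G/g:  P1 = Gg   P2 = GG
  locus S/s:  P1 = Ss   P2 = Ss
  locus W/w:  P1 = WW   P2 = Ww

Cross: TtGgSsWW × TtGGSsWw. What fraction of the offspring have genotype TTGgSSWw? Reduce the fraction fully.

P(TTGgSSWw) = 1/64

TtGgSsWW gametes: TGSW×2, TGsW×2, TgSW×2, TgsW×2, tGSW×2, tGsW×2, tgSW×2, tgsW×2
TtGGSsWw gametes: TGSW×2, TGSw×2, TGsW×2, TGsw×2, tGSW×2, tGSw×2, tGsW×2, tGsw×2
TtGgSsWW×TtGGSsWw grid (16·16=256): TTGGSSWW=4 TTGGSSWw=4 TTGGSsWW=8 TTGGSsWw=8 TTGGssWW=4 TTGGssWw=4 TTGgSSWW=4 TTGgSSWw=4 TTGgSsWW=8 TTGgSsWw=8 TTGgssWW=4 TTGgssWw=4 TtGGSSWW=8 TtGGSSWw=8 TtGGSsWW=16 TtGGSsWw=16 TtGGssWW=8 TtGGssWw=8 TtGgSSWW=8 TtGgSSWw=8 TtGgSsWW=16 TtGgSsWw=16 TtGgssWW=8 TtGgssWw=8 ttGGSSWW=4 ttGGSSWw=4 ttGGSsWW=8 ttGGSsWw=8 ttGGssWW=4 ttGGssWw=4 ttGgSSWW=4 ttGgSSWw=4 ttGgSsWW=8 ttGgSsWw=8 ttGgssWW=4 ttGgssWw=4
TTGgSSWw hits 4/256; gcd=4; 4÷4/256÷4 = 1/64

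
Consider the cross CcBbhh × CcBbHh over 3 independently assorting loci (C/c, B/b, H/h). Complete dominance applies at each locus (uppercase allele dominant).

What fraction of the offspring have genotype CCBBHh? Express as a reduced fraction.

P(CCBBHh) = 1/32

CcBbhh gametes: CBh×2, Cbh×2, cBh×2, cbh×2
CcBbHh gametes: CBH×1, CBh×1, CbH×1, Cbh×1, cBH×1, cBh×1, cbH×1, cbh×1
CcBbhh×CcBbHh grid (8·8=64): CCBBHh=2 CCBBhh=2 CCBbHh=4 CCBbhh=4 CCbbHh=2 CCbbhh=2 CcBBHh=4 CcBBhh=4 CcBbHh=8 CcBbhh=8 CcbbHh=4 Ccbbhh=4 ccBBHh=2 ccBBhh=2 ccBbHh=4 ccBbhh=4 ccbbHh=2 ccbbhh=2
CCBBHh hits 2/64; gcd=2; 2÷2/64÷2 = 1/32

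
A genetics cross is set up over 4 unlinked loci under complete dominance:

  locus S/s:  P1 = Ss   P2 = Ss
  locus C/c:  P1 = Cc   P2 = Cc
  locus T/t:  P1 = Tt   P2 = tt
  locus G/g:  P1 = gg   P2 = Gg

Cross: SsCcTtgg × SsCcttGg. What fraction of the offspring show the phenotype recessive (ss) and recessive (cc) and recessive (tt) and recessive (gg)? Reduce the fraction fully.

SsCcTtgg gametes: SCTg×2, SCtg×2, ScTg×2, Sctg×2, sCTg×2, sCtg×2, scTg×2, sctg×2
SsCcttGg gametes: SCtG×2, SCtg×2, SctG×2, Sctg×2, sCtG×2, sCtg×2, sctG×2, sctg×2
SsCcTtgg×SsCcttGg grid (16·16=256): SSCCTtGg=4 SSCCTtgg=4 SSCCttGg=4 SSCCttgg=4 SSCcTtGg=8 SSCcTtgg=8 SSCcttGg=8 SSCcttgg=8 SSccTtGg=4 SSccTtgg=4 SSccttGg=4 SSccttgg=4 SsCCTtGg=8 SsCCTtgg=8 SsCCttGg=8 SsCCttgg=8 SsCcTtGg=16 SsCcTtgg=16 SsCcttGg=16 SsCcttgg=16 SsccTtGg=8 SsccTtgg=8 SsccttGg=8 Ssccttgg=8 ssCCTtGg=4 ssCCTtgg=4 ssCCttGg=4 ssCCttgg=4 ssCcTtGg=8 ssCcTtgg=8 ssCcttGg=8 ssCcttgg=8 ssccTtGg=4 ssccTtgg=4 ssccttGg=4 ssccttgg=4
ss cc tt gg hits 4/256; gcd=4; 4÷4/256÷4 = 1/64

P(ss cc tt gg) = 1/64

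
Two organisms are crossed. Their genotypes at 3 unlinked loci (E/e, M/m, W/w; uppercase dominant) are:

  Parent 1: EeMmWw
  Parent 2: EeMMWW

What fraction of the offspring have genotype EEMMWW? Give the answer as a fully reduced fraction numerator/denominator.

P(EEMMWW) = 1/16

EeMmWw gametes: EMW×1, EMw×1, EmW×1, Emw×1, eMW×1, eMw×1, emW×1, emw×1
EeMMWW gametes: EMW×4, eMW×4
EeMmWw×EeMMWW grid (8·8=64): EEMMWW=4 EEMMWw=4 EEMmWW=4 EEMmWw=4 EeMMWW=8 EeMMWw=8 EeMmWW=8 EeMmWw=8 eeMMWW=4 eeMMWw=4 eeMmWW=4 eeMmWw=4
EEMMWW hits 4/64; gcd=4; 4÷4/64÷4 = 1/16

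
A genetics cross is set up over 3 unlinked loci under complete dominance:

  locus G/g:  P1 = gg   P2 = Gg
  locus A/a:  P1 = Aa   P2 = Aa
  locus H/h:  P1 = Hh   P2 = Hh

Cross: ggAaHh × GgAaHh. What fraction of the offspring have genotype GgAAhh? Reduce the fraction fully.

ggAaHh gametes: gAH×2, gAh×2, gaH×2, gah×2
GgAaHh gametes: GAH×1, GAh×1, GaH×1, Gah×1, gAH×1, gAh×1, gaH×1, gah×1
ggAaHh×GgAaHh grid (8·8=64): GgAAHH=2 GgAAHh=4 GgAAhh=2 GgAaHH=4 GgAaHh=8 GgAahh=4 GgaaHH=2 GgaaHh=4 Ggaahh=2 ggAAHH=2 ggAAHh=4 ggAAhh=2 ggAaHH=4 ggAaHh=8 ggAahh=4 ggaaHH=2 ggaaHh=4 ggaahh=2
GgAAhh hits 2/64; gcd=2; 2÷2/64÷2 = 1/32

P(GgAAhh) = 1/32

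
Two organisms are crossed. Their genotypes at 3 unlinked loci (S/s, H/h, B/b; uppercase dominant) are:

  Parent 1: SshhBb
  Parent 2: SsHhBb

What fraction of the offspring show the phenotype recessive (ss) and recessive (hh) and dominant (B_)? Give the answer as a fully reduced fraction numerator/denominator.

P(ss hh B_) = 3/32

SshhBb gametes: ShB×2, Shb×2, shB×2, shb×2
SsHhBb gametes: SHB×1, SHb×1, ShB×1, Shb×1, sHB×1, sHb×1, shB×1, shb×1
SshhBb×SsHhBb grid (8·8=64): SSHhBB=2 SSHhBb=4 SSHhbb=2 SShhBB=2 SShhBb=4 SShhbb=2 SsHhBB=4 SsHhBb=8 SsHhbb=4 SshhBB=4 SshhBb=8 Sshhbb=4 ssHhBB=2 ssHhBb=4 ssHhbb=2 sshhBB=2 sshhBb=4 sshhbb=2
ss hh B_ hits 6/64; gcd=2; 6÷2/64÷2 = 3/32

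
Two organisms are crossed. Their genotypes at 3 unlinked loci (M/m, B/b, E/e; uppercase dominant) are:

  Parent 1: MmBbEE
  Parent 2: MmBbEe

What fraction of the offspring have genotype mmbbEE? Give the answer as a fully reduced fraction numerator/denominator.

MmBbEE gametes: MBE×2, MbE×2, mBE×2, mbE×2
MmBbEe gametes: MBE×1, MBe×1, MbE×1, Mbe×1, mBE×1, mBe×1, mbE×1, mbe×1
MmBbEE×MmBbEe grid (8·8=64): MMBBEE=2 MMBBEe=2 MMBbEE=4 MMBbEe=4 MMbbEE=2 MMbbEe=2 MmBBEE=4 MmBBEe=4 MmBbEE=8 MmBbEe=8 MmbbEE=4 MmbbEe=4 mmBBEE=2 mmBBEe=2 mmBbEE=4 mmBbEe=4 mmbbEE=2 mmbbEe=2
mmbbEE hits 2/64; gcd=2; 2÷2/64÷2 = 1/32

P(mmbbEE) = 1/32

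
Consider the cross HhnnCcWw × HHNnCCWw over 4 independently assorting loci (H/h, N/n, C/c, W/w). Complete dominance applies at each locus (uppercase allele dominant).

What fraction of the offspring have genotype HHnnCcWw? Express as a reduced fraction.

HhnnCcWw gametes: HnCW×2, HnCw×2, HncW×2, Hncw×2, hnCW×2, hnCw×2, hncW×2, hncw×2
HHNnCCWw gametes: HNCW×4, HNCw×4, HnCW×4, HnCw×4
HhnnCcWw×HHNnCCWw grid (16·16=256): HHNnCCWW=8 HHNnCCWw=16 HHNnCCww=8 HHNnCcWW=8 HHNnCcWw=16 HHNnCcww=8 HHnnCCWW=8 HHnnCCWw=16 HHnnCCww=8 HHnnCcWW=8 HHnnCcWw=16 HHnnCcww=8 HhNnCCWW=8 HhNnCCWw=16 HhNnCCww=8 HhNnCcWW=8 HhNnCcWw=16 HhNnCcww=8 HhnnCCWW=8 HhnnCCWw=16 HhnnCCww=8 HhnnCcWW=8 HhnnCcWw=16 HhnnCcww=8
HHnnCcWw hits 16/256; gcd=16; 16÷16/256÷16 = 1/16

P(HHnnCcWw) = 1/16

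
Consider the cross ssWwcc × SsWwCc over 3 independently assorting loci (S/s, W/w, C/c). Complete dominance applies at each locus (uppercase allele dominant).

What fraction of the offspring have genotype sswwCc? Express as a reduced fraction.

ssWwcc gametes: sWc×4, swc×4
SsWwCc gametes: SWC×1, SWc×1, SwC×1, Swc×1, sWC×1, sWc×1, swC×1, swc×1
ssWwcc×SsWwCc grid (8·8=64): SsWWCc=4 SsWWcc=4 SsWwCc=8 SsWwcc=8 SswwCc=4 Sswwcc=4 ssWWCc=4 ssWWcc=4 ssWwCc=8 ssWwcc=8 sswwCc=4 sswwcc=4
sswwCc hits 4/64; gcd=4; 4÷4/64÷4 = 1/16

P(sswwCc) = 1/16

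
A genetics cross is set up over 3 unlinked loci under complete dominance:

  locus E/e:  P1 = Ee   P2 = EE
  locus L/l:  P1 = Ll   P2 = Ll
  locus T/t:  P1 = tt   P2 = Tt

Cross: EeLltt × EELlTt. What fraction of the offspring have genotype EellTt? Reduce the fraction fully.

P(EellTt) = 1/16

EeLltt gametes: ELt×2, Elt×2, eLt×2, elt×2
EELlTt gametes: ELT×2, ELt×2, ElT×2, Elt×2
EeLltt×EELlTt grid (8·8=64): EELLTt=4 EELLtt=4 EELlTt=8 EELltt=8 EEllTt=4 EElltt=4 EeLLTt=4 EeLLtt=4 EeLlTt=8 EeLltt=8 EellTt=4 Eelltt=4
EellTt hits 4/64; gcd=4; 4÷4/64÷4 = 1/16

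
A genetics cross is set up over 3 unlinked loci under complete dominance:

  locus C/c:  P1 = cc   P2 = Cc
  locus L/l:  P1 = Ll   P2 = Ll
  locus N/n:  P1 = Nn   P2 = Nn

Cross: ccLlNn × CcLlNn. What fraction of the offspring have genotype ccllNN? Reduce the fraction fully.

P(ccllNN) = 1/32

ccLlNn gametes: cLN×2, cLn×2, clN×2, cln×2
CcLlNn gametes: CLN×1, CLn×1, ClN×1, Cln×1, cLN×1, cLn×1, clN×1, cln×1
ccLlNn×CcLlNn grid (8·8=64): CcLLNN=2 CcLLNn=4 CcLLnn=2 CcLlNN=4 CcLlNn=8 CcLlnn=4 CcllNN=2 CcllNn=4 Ccllnn=2 ccLLNN=2 ccLLNn=4 ccLLnn=2 ccLlNN=4 ccLlNn=8 ccLlnn=4 ccllNN=2 ccllNn=4 ccllnn=2
ccllNN hits 2/64; gcd=2; 2÷2/64÷2 = 1/32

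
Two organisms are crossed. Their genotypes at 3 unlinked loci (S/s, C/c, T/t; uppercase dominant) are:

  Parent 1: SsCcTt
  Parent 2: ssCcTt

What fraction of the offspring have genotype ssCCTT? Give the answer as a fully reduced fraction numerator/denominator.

SsCcTt gametes: SCT×1, SCt×1, ScT×1, Sct×1, sCT×1, sCt×1, scT×1, sct×1
ssCcTt gametes: sCT×2, sCt×2, scT×2, sct×2
SsCcTt×ssCcTt grid (8·8=64): SsCCTT=2 SsCCTt=4 SsCCtt=2 SsCcTT=4 SsCcTt=8 SsCctt=4 SsccTT=2 SsccTt=4 Sscctt=2 ssCCTT=2 ssCCTt=4 ssCCtt=2 ssCcTT=4 ssCcTt=8 ssCctt=4 ssccTT=2 ssccTt=4 sscctt=2
ssCCTT hits 2/64; gcd=2; 2÷2/64÷2 = 1/32

P(ssCCTT) = 1/32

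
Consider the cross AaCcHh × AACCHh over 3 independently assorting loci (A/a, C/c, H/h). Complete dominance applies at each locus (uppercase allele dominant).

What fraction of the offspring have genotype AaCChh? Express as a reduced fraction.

AaCcHh gametes: ACH×1, ACh×1, AcH×1, Ach×1, aCH×1, aCh×1, acH×1, ach×1
AACCHh gametes: ACH×4, ACh×4
AaCcHh×AACCHh grid (8·8=64): AACCHH=4 AACCHh=8 AACChh=4 AACcHH=4 AACcHh=8 AACchh=4 AaCCHH=4 AaCCHh=8 AaCChh=4 AaCcHH=4 AaCcHh=8 AaCchh=4
AaCChh hits 4/64; gcd=4; 4÷4/64÷4 = 1/16

P(AaCChh) = 1/16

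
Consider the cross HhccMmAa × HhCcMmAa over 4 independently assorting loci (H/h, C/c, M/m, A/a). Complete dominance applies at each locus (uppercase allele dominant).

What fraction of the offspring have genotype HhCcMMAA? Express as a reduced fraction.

P(HhCcMMAA) = 1/64

HhccMmAa gametes: HcMA×2, HcMa×2, HcmA×2, Hcma×2, hcMA×2, hcMa×2, hcmA×2, hcma×2
HhCcMmAa gametes: HCMA×1, HCMa×1, HCmA×1, HCma×1, HcMA×1, HcMa×1, HcmA×1, Hcma×1, hCMA×1, hCMa×1, hCmA×1, hCma×1, hcMA×1, hcMa×1, hcmA×1, hcma×1
HhccMmAa×HhCcMmAa grid (16·16=256): HHCcMMAA=2 HHCcMMAa=4 HHCcMMaa=2 HHCcMmAA=4 HHCcMmAa=8 HHCcMmaa=4 HHCcmmAA=2 HHCcmmAa=4 HHCcmmaa=2 HHccMMAA=2 HHccMMAa=4 HHccMMaa=2 HHccMmAA=4 HHccMmAa=8 HHccMmaa=4 HHccmmAA=2 HHccmmAa=4 HHccmmaa=2 HhCcMMAA=4 HhCcMMAa=8 HhCcMMaa=4 HhCcMmAA=8 HhCcMmAa=16 HhCcMmaa=8 HhCcmmAA=4 HhCcmmAa=8 HhCcmmaa=4 HhccMMAA=4 HhccMMAa=8 HhccMMaa=4 HhccMmAA=8 HhccMmAa=16 HhccMmaa=8 HhccmmAA=4 HhccmmAa=8 Hhccmmaa=4 hhCcMMAA=2 hhCcMMAa=4 hhCcMMaa=2 hhCcMmAA=4 hhCcMmAa=8 hhCcMmaa=4 hhCcmmAA=2 hhCcmmAa=4 hhCcmmaa=2 hhccMMAA=2 hhccMMAa=4 hhccMMaa=2 hhccMmAA=4 hhccMmAa=8 hhccMmaa=4 hhccmmAA=2 hhccmmAa=4 hhccmmaa=2
HhCcMMAA hits 4/256; gcd=4; 4÷4/256÷4 = 1/64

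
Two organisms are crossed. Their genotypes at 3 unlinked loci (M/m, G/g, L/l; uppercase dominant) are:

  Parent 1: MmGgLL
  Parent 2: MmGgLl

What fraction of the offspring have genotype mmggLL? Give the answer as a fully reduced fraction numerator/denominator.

P(mmggLL) = 1/32

MmGgLL gametes: MGL×2, MgL×2, mGL×2, mgL×2
MmGgLl gametes: MGL×1, MGl×1, MgL×1, Mgl×1, mGL×1, mGl×1, mgL×1, mgl×1
MmGgLL×MmGgLl grid (8·8=64): MMGGLL=2 MMGGLl=2 MMGgLL=4 MMGgLl=4 MMggLL=2 MMggLl=2 MmGGLL=4 MmGGLl=4 MmGgLL=8 MmGgLl=8 MmggLL=4 MmggLl=4 mmGGLL=2 mmGGLl=2 mmGgLL=4 mmGgLl=4 mmggLL=2 mmggLl=2
mmggLL hits 2/64; gcd=2; 2÷2/64÷2 = 1/32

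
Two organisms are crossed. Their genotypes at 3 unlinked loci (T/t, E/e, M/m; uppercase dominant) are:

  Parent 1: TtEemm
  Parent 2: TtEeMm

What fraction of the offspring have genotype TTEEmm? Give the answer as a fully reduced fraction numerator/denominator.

P(TTEEmm) = 1/32

TtEemm gametes: TEm×2, Tem×2, tEm×2, tem×2
TtEeMm gametes: TEM×1, TEm×1, TeM×1, Tem×1, tEM×1, tEm×1, teM×1, tem×1
TtEemm×TtEeMm grid (8·8=64): TTEEMm=2 TTEEmm=2 TTEeMm=4 TTEemm=4 TTeeMm=2 TTeemm=2 TtEEMm=4 TtEEmm=4 TtEeMm=8 TtEemm=8 TteeMm=4 Tteemm=4 ttEEMm=2 ttEEmm=2 ttEeMm=4 ttEemm=4 tteeMm=2 tteemm=2
TTEEmm hits 2/64; gcd=2; 2÷2/64÷2 = 1/32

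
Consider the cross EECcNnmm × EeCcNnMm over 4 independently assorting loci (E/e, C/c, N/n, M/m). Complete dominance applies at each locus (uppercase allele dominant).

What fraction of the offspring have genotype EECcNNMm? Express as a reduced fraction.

EECcNnmm gametes: ECNm×4, ECnm×4, EcNm×4, Ecnm×4
EeCcNnMm gametes: ECNM×1, ECNm×1, ECnM×1, ECnm×1, EcNM×1, EcNm×1, EcnM×1, Ecnm×1, eCNM×1, eCNm×1, eCnM×1, eCnm×1, ecNM×1, ecNm×1, ecnM×1, ecnm×1
EECcNnmm×EeCcNnMm grid (16·16=256): EECCNNMm=4 EECCNNmm=4 EECCNnMm=8 EECCNnmm=8 EECCnnMm=4 EECCnnmm=4 EECcNNMm=8 EECcNNmm=8 EECcNnMm=16 EECcNnmm=16 EECcnnMm=8 EECcnnmm=8 EEccNNMm=4 EEccNNmm=4 EEccNnMm=8 EEccNnmm=8 EEccnnMm=4 EEccnnmm=4 EeCCNNMm=4 EeCCNNmm=4 EeCCNnMm=8 EeCCNnmm=8 EeCCnnMm=4 EeCCnnmm=4 EeCcNNMm=8 EeCcNNmm=8 EeCcNnMm=16 EeCcNnmm=16 EeCcnnMm=8 EeCcnnmm=8 EeccNNMm=4 EeccNNmm=4 EeccNnMm=8 EeccNnmm=8 EeccnnMm=4 Eeccnnmm=4
EECcNNMm hits 8/256; gcd=8; 8÷8/256÷8 = 1/32

P(EECcNNMm) = 1/32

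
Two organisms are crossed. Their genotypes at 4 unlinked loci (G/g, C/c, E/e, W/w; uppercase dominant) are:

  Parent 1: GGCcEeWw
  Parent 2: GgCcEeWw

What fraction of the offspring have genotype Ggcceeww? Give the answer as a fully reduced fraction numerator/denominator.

P(Ggcceeww) = 1/128

GGCcEeWw gametes: GCEW×2, GCEw×2, GCeW×2, GCew×2, GcEW×2, GcEw×2, GceW×2, Gcew×2
GgCcEeWw gametes: GCEW×1, GCEw×1, GCeW×1, GCew×1, GcEW×1, GcEw×1, GceW×1, Gcew×1, gCEW×1, gCEw×1, gCeW×1, gCew×1, gcEW×1, gcEw×1, gceW×1, gcew×1
GGCcEeWw×GgCcEeWw grid (16·16=256): GGCCEEWW=2 GGCCEEWw=4 GGCCEEww=2 GGCCEeWW=4 GGCCEeWw=8 GGCCEeww=4 GGCCeeWW=2 GGCCeeWw=4 GGCCeeww=2 GGCcEEWW=4 GGCcEEWw=8 GGCcEEww=4 GGCcEeWW=8 GGCcEeWw=16 GGCcEeww=8 GGCceeWW=4 GGCceeWw=8 GGCceeww=4 GGccEEWW=2 GGccEEWw=4 GGccEEww=2 GGccEeWW=4 GGccEeWw=8 GGccEeww=4 GGcceeWW=2 GGcceeWw=4 GGcceeww=2 GgCCEEWW=2 GgCCEEWw=4 GgCCEEww=2 GgCCEeWW=4 GgCCEeWw=8 GgCCEeww=4 GgCCeeWW=2 GgCCeeWw=4 GgCCeeww=2 GgCcEEWW=4 GgCcEEWw=8 GgCcEEww=4 GgCcEeWW=8 GgCcEeWw=16 GgCcEeww=8 GgCceeWW=4 GgCceeWw=8 GgCceeww=4 GgccEEWW=2 GgccEEWw=4 GgccEEww=2 GgccEeWW=4 GgccEeWw=8 GgccEeww=4 GgcceeWW=2 GgcceeWw=4 Ggcceeww=2
Ggcceeww hits 2/256; gcd=2; 2÷2/256÷2 = 1/128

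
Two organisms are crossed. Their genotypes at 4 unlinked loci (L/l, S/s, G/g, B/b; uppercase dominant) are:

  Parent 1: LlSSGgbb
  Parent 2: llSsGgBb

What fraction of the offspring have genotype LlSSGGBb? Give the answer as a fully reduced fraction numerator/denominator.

LlSSGgbb gametes: LSGb×4, LSgb×4, lSGb×4, lSgb×4
llSsGgBb gametes: lSGB×2, lSGb×2, lSgB×2, lSgb×2, lsGB×2, lsGb×2, lsgB×2, lsgb×2
LlSSGgbb×llSsGgBb grid (16·16=256): LlSSGGBb=8 LlSSGGbb=8 LlSSGgBb=16 LlSSGgbb=16 LlSSggBb=8 LlSSggbb=8 LlSsGGBb=8 LlSsGGbb=8 LlSsGgBb=16 LlSsGgbb=16 LlSsggBb=8 LlSsggbb=8 llSSGGBb=8 llSSGGbb=8 llSSGgBb=16 llSSGgbb=16 llSSggBb=8 llSSggbb=8 llSsGGBb=8 llSsGGbb=8 llSsGgBb=16 llSsGgbb=16 llSsggBb=8 llSsggbb=8
LlSSGGBb hits 8/256; gcd=8; 8÷8/256÷8 = 1/32

P(LlSSGGBb) = 1/32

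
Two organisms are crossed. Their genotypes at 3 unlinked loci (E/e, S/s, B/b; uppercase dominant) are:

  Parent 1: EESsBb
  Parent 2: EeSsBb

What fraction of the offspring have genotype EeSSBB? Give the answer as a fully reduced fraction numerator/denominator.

EESsBb gametes: ESB×2, ESb×2, EsB×2, Esb×2
EeSsBb gametes: ESB×1, ESb×1, EsB×1, Esb×1, eSB×1, eSb×1, esB×1, esb×1
EESsBb×EeSsBb grid (8·8=64): EESSBB=2 EESSBb=4 EESSbb=2 EESsBB=4 EESsBb=8 EESsbb=4 EEssBB=2 EEssBb=4 EEssbb=2 EeSSBB=2 EeSSBb=4 EeSSbb=2 EeSsBB=4 EeSsBb=8 EeSsbb=4 EessBB=2 EessBb=4 Eessbb=2
EeSSBB hits 2/64; gcd=2; 2÷2/64÷2 = 1/32

P(EeSSBB) = 1/32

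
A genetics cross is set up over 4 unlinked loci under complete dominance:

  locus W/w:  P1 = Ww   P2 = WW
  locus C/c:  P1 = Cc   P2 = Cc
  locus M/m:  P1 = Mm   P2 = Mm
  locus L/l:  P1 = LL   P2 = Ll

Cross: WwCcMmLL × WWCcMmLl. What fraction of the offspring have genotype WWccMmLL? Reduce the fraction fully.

P(WWccMmLL) = 1/32

WwCcMmLL gametes: WCML×2, WCmL×2, WcML×2, WcmL×2, wCML×2, wCmL×2, wcML×2, wcmL×2
WWCcMmLl gametes: WCML×2, WCMl×2, WCmL×2, WCml×2, WcML×2, WcMl×2, WcmL×2, Wcml×2
WwCcMmLL×WWCcMmLl grid (16·16=256): WWCCMMLL=4 WWCCMMLl=4 WWCCMmLL=8 WWCCMmLl=8 WWCCmmLL=4 WWCCmmLl=4 WWCcMMLL=8 WWCcMMLl=8 WWCcMmLL=16 WWCcMmLl=16 WWCcmmLL=8 WWCcmmLl=8 WWccMMLL=4 WWccMMLl=4 WWccMmLL=8 WWccMmLl=8 WWccmmLL=4 WWccmmLl=4 WwCCMMLL=4 WwCCMMLl=4 WwCCMmLL=8 WwCCMmLl=8 WwCCmmLL=4 WwCCmmLl=4 WwCcMMLL=8 WwCcMMLl=8 WwCcMmLL=16 WwCcMmLl=16 WwCcmmLL=8 WwCcmmLl=8 WwccMMLL=4 WwccMMLl=4 WwccMmLL=8 WwccMmLl=8 WwccmmLL=4 WwccmmLl=4
WWccMmLL hits 8/256; gcd=8; 8÷8/256÷8 = 1/32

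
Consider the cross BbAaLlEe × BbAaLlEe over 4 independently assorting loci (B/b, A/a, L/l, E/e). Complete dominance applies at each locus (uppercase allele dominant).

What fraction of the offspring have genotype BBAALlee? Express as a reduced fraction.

P(BBAALlee) = 1/128

BbAaLlEe gametes: BALE×1, BALe×1, BAlE×1, BAle×1, BaLE×1, BaLe×1, BalE×1, Bale×1, bALE×1, bALe×1, bAlE×1, bAle×1, baLE×1, baLe×1, balE×1, bale×1
BbAaLlEe gametes: BALE×1, BALe×1, BAlE×1, BAle×1, BaLE×1, BaLe×1, BalE×1, Bale×1, bALE×1, bALe×1, bAlE×1, bAle×1, baLE×1, baLe×1, balE×1, bale×1
BbAaLlEe×BbAaLlEe grid (16·16=256): BBAALLEE=1 BBAALLEe=2 BBAALLee=1 BBAALlEE=2 BBAALlEe=4 BBAALlee=2 BBAAllEE=1 BBAAllEe=2 BBAAllee=1 BBAaLLEE=2 BBAaLLEe=4 BBAaLLee=2 BBAaLlEE=4 BBAaLlEe=8 BBAaLlee=4 BBAallEE=2 BBAallEe=4 BBAallee=2 BBaaLLEE=1 BBaaLLEe=2 BBaaLLee=1 BBaaLlEE=2 BBaaLlEe=4 BBaaLlee=2 BBaallEE=1 BBaallEe=2 BBaallee=1 BbAALLEE=2 BbAALLEe=4 BbAALLee=2 BbAALlEE=4 BbAALlEe=8 BbAALlee=4 BbAAllEE=2 BbAAllEe=4 BbAAllee=2 BbAaLLEE=4 BbAaLLEe=8 BbAaLLee=4 BbAaLlEE=8 BbAaLlEe=16 BbAaLlee=8 BbAallEE=4 BbAallEe=8 BbAallee=4 BbaaLLEE=2 BbaaLLEe=4 BbaaLLee=2 BbaaLlEE=4 BbaaLlEe=8 BbaaLlee=4 BbaallEE=2 BbaallEe=4 Bbaallee=2 bbAALLEE=1 bbAALLEe=2 bbAALLee=1 bbAALlEE=2 bbAALlEe=4 bbAALlee=2 bbAAllEE=1 bbAAllEe=2 bbAAllee=1 bbAaLLEE=2 bbAaLLEe=4 bbAaLLee=2 bbAaLlEE=4 bbAaLlEe=8 bbAaLlee=4 bbAallEE=2 bbAallEe=4 bbAallee=2 bbaaLLEE=1 bbaaLLEe=2 bbaaLLee=1 bbaaLlEE=2 bbaaLlEe=4 bbaaLlee=2 bbaallEE=1 bbaallEe=2 bbaallee=1
BBAALlee hits 2/256; gcd=2; 2÷2/256÷2 = 1/128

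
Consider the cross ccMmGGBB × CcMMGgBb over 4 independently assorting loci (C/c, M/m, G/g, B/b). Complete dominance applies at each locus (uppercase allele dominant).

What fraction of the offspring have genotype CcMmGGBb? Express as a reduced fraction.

ccMmGGBB gametes: cMGB×8, cmGB×8
CcMMGgBb gametes: CMGB×2, CMGb×2, CMgB×2, CMgb×2, cMGB×2, cMGb×2, cMgB×2, cMgb×2
ccMmGGBB×CcMMGgBb grid (16·16=256): CcMMGGBB=16 CcMMGGBb=16 CcMMGgBB=16 CcMMGgBb=16 CcMmGGBB=16 CcMmGGBb=16 CcMmGgBB=16 CcMmGgBb=16 ccMMGGBB=16 ccMMGGBb=16 ccMMGgBB=16 ccMMGgBb=16 ccMmGGBB=16 ccMmGGBb=16 ccMmGgBB=16 ccMmGgBb=16
CcMmGGBb hits 16/256; gcd=16; 16÷16/256÷16 = 1/16

P(CcMmGGBb) = 1/16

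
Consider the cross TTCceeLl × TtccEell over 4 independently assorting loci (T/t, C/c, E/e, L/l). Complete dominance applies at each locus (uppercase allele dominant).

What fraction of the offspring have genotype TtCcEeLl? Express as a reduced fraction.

P(TtCcEeLl) = 1/16

TTCceeLl gametes: TCeL×4, TCel×4, TceL×4, Tcel×4
TtccEell gametes: TcEl×4, Tcel×4, tcEl×4, tcel×4
TTCceeLl×TtccEell grid (16·16=256): TTCcEeLl=16 TTCcEell=16 TTCceeLl=16 TTCceell=16 TTccEeLl=16 TTccEell=16 TTcceeLl=16 TTcceell=16 TtCcEeLl=16 TtCcEell=16 TtCceeLl=16 TtCceell=16 TtccEeLl=16 TtccEell=16 TtcceeLl=16 Ttcceell=16
TtCcEeLl hits 16/256; gcd=16; 16÷16/256÷16 = 1/16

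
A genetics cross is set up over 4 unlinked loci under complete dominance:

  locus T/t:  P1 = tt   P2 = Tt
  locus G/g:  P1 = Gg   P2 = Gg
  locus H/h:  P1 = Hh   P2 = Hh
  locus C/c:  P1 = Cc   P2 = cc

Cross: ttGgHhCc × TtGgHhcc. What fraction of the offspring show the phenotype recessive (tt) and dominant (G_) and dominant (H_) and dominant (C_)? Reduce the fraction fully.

ttGgHhCc gametes: tGHC×2, tGHc×2, tGhC×2, tGhc×2, tgHC×2, tgHc×2, tghC×2, tghc×2
TtGgHhcc gametes: TGHc×2, TGhc×2, TgHc×2, Tghc×2, tGHc×2, tGhc×2, tgHc×2, tghc×2
ttGgHhCc×TtGgHhcc grid (16·16=256): TtGGHHCc=4 TtGGHHcc=4 TtGGHhCc=8 TtGGHhcc=8 TtGGhhCc=4 TtGGhhcc=4 TtGgHHCc=8 TtGgHHcc=8 TtGgHhCc=16 TtGgHhcc=16 TtGghhCc=8 TtGghhcc=8 TtggHHCc=4 TtggHHcc=4 TtggHhCc=8 TtggHhcc=8 TtgghhCc=4 Ttgghhcc=4 ttGGHHCc=4 ttGGHHcc=4 ttGGHhCc=8 ttGGHhcc=8 ttGGhhCc=4 ttGGhhcc=4 ttGgHHCc=8 ttGgHHcc=8 ttGgHhCc=16 ttGgHhcc=16 ttGghhCc=8 ttGghhcc=8 ttggHHCc=4 ttggHHcc=4 ttggHhCc=8 ttggHhcc=8 ttgghhCc=4 ttgghhcc=4
tt G_ H_ C_ hits 36/256; gcd=4; 36÷4/256÷4 = 9/64

P(tt G_ H_ C_) = 9/64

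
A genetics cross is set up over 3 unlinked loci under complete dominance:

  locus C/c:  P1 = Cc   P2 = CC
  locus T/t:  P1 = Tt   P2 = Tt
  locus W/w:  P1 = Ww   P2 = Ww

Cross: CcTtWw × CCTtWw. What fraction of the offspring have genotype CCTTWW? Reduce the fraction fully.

CcTtWw gametes: CTW×1, CTw×1, CtW×1, Ctw×1, cTW×1, cTw×1, ctW×1, ctw×1
CCTtWw gametes: CTW×2, CTw×2, CtW×2, Ctw×2
CcTtWw×CCTtWw grid (8·8=64): CCTTWW=2 CCTTWw=4 CCTTww=2 CCTtWW=4 CCTtWw=8 CCTtww=4 CCttWW=2 CCttWw=4 CCttww=2 CcTTWW=2 CcTTWw=4 CcTTww=2 CcTtWW=4 CcTtWw=8 CcTtww=4 CcttWW=2 CcttWw=4 Ccttww=2
CCTTWW hits 2/64; gcd=2; 2÷2/64÷2 = 1/32

P(CCTTWW) = 1/32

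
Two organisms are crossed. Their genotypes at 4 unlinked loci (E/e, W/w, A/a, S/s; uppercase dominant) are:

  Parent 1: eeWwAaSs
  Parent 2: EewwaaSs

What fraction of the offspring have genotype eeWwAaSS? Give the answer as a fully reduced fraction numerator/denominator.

eeWwAaSs gametes: eWAS×2, eWAs×2, eWaS×2, eWas×2, ewAS×2, ewAs×2, ewaS×2, ewas×2
EewwaaSs gametes: EwaS×4, Ewas×4, ewaS×4, ewas×4
eeWwAaSs×EewwaaSs grid (16·16=256): EeWwAaSS=8 EeWwAaSs=16 EeWwAass=8 EeWwaaSS=8 EeWwaaSs=16 EeWwaass=8 EewwAaSS=8 EewwAaSs=16 EewwAass=8 EewwaaSS=8 EewwaaSs=16 Eewwaass=8 eeWwAaSS=8 eeWwAaSs=16 eeWwAass=8 eeWwaaSS=8 eeWwaaSs=16 eeWwaass=8 eewwAaSS=8 eewwAaSs=16 eewwAass=8 eewwaaSS=8 eewwaaSs=16 eewwaass=8
eeWwAaSS hits 8/256; gcd=8; 8÷8/256÷8 = 1/32

P(eeWwAaSS) = 1/32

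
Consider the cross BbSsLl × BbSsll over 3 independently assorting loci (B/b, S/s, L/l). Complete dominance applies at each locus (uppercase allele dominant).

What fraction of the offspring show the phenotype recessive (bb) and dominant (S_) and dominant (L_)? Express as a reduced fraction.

P(bb S_ L_) = 3/32

BbSsLl gametes: BSL×1, BSl×1, BsL×1, Bsl×1, bSL×1, bSl×1, bsL×1, bsl×1
BbSsll gametes: BSl×2, Bsl×2, bSl×2, bsl×2
BbSsLl×BbSsll grid (8·8=64): BBSSLl=2 BBSSll=2 BBSsLl=4 BBSsll=4 BBssLl=2 BBssll=2 BbSSLl=4 BbSSll=4 BbSsLl=8 BbSsll=8 BbssLl=4 Bbssll=4 bbSSLl=2 bbSSll=2 bbSsLl=4 bbSsll=4 bbssLl=2 bbssll=2
bb S_ L_ hits 6/64; gcd=2; 6÷2/64÷2 = 3/32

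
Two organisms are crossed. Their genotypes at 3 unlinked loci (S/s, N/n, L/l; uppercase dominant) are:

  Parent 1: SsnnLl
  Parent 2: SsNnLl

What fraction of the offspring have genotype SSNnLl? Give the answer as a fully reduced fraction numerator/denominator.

SsnnLl gametes: SnL×2, Snl×2, snL×2, snl×2
SsNnLl gametes: SNL×1, SNl×1, SnL×1, Snl×1, sNL×1, sNl×1, snL×1, snl×1
SsnnLl×SsNnLl grid (8·8=64): SSNnLL=2 SSNnLl=4 SSNnll=2 SSnnLL=2 SSnnLl=4 SSnnll=2 SsNnLL=4 SsNnLl=8 SsNnll=4 SsnnLL=4 SsnnLl=8 Ssnnll=4 ssNnLL=2 ssNnLl=4 ssNnll=2 ssnnLL=2 ssnnLl=4 ssnnll=2
SSNnLl hits 4/64; gcd=4; 4÷4/64÷4 = 1/16

P(SSNnLl) = 1/16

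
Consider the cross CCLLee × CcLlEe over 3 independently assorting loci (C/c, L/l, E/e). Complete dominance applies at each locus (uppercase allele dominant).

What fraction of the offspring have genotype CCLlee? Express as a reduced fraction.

CCLLee gametes: CLe×8
CcLlEe gametes: CLE×1, CLe×1, ClE×1, Cle×1, cLE×1, cLe×1, clE×1, cle×1
CCLLee×CcLlEe grid (8·8=64): CCLLEe=8 CCLLee=8 CCLlEe=8 CCLlee=8 CcLLEe=8 CcLLee=8 CcLlEe=8 CcLlee=8
CCLlee hits 8/64; gcd=8; 8÷8/64÷8 = 1/8

P(CCLlee) = 1/8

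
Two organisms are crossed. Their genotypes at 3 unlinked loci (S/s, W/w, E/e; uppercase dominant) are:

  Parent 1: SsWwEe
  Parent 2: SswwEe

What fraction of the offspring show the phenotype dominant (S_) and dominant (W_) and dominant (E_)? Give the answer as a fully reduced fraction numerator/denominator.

SsWwEe gametes: SWE×1, SWe×1, SwE×1, Swe×1, sWE×1, sWe×1, swE×1, swe×1
SswwEe gametes: SwE×2, Swe×2, swE×2, swe×2
SsWwEe×SswwEe grid (8·8=64): SSWwEE=2 SSWwEe=4 SSWwee=2 SSwwEE=2 SSwwEe=4 SSwwee=2 SsWwEE=4 SsWwEe=8 SsWwee=4 SswwEE=4 SswwEe=8 Sswwee=4 ssWwEE=2 ssWwEe=4 ssWwee=2 sswwEE=2 sswwEe=4 sswwee=2
S_ W_ E_ hits 18/64; gcd=2; 18÷2/64÷2 = 9/32

P(S_ W_ E_) = 9/32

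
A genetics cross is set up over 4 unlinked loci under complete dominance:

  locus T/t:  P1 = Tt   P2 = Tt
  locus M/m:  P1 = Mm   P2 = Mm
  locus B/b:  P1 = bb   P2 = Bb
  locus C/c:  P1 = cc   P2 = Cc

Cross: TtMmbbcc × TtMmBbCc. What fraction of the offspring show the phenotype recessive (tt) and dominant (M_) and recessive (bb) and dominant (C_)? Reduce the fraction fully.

TtMmbbcc gametes: TMbc×4, Tmbc×4, tMbc×4, tmbc×4
TtMmBbCc gametes: TMBC×1, TMBc×1, TMbC×1, TMbc×1, TmBC×1, TmBc×1, TmbC×1, Tmbc×1, tMBC×1, tMBc×1, tMbC×1, tMbc×1, tmBC×1, tmBc×1, tmbC×1, tmbc×1
TtMmbbcc×TtMmBbCc grid (16·16=256): TTMMBbCc=4 TTMMBbcc=4 TTMMbbCc=4 TTMMbbcc=4 TTMmBbCc=8 TTMmBbcc=8 TTMmbbCc=8 TTMmbbcc=8 TTmmBbCc=4 TTmmBbcc=4 TTmmbbCc=4 TTmmbbcc=4 TtMMBbCc=8 TtMMBbcc=8 TtMMbbCc=8 TtMMbbcc=8 TtMmBbCc=16 TtMmBbcc=16 TtMmbbCc=16 TtMmbbcc=16 TtmmBbCc=8 TtmmBbcc=8 TtmmbbCc=8 Ttmmbbcc=8 ttMMBbCc=4 ttMMBbcc=4 ttMMbbCc=4 ttMMbbcc=4 ttMmBbCc=8 ttMmBbcc=8 ttMmbbCc=8 ttMmbbcc=8 ttmmBbCc=4 ttmmBbcc=4 ttmmbbCc=4 ttmmbbcc=4
tt M_ bb C_ hits 12/256; gcd=4; 12÷4/256÷4 = 3/64

P(tt M_ bb C_) = 3/64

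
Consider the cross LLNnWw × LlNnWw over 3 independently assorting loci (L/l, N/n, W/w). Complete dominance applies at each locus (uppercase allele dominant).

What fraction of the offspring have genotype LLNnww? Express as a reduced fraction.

P(LLNnww) = 1/16

LLNnWw gametes: LNW×2, LNw×2, LnW×2, Lnw×2
LlNnWw gametes: LNW×1, LNw×1, LnW×1, Lnw×1, lNW×1, lNw×1, lnW×1, lnw×1
LLNnWw×LlNnWw grid (8·8=64): LLNNWW=2 LLNNWw=4 LLNNww=2 LLNnWW=4 LLNnWw=8 LLNnww=4 LLnnWW=2 LLnnWw=4 LLnnww=2 LlNNWW=2 LlNNWw=4 LlNNww=2 LlNnWW=4 LlNnWw=8 LlNnww=4 LlnnWW=2 LlnnWw=4 Llnnww=2
LLNnww hits 4/64; gcd=4; 4÷4/64÷4 = 1/16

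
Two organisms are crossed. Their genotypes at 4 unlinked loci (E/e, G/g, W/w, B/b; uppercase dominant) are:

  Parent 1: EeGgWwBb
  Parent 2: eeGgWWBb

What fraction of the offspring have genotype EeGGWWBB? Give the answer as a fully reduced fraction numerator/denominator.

EeGgWwBb gametes: EGWB×1, EGWb×1, EGwB×1, EGwb×1, EgWB×1, EgWb×1, EgwB×1, Egwb×1, eGWB×1, eGWb×1, eGwB×1, eGwb×1, egWB×1, egWb×1, egwB×1, egwb×1
eeGgWWBb gametes: eGWB×4, eGWb×4, egWB×4, egWb×4
EeGgWwBb×eeGgWWBb grid (16·16=256): EeGGWWBB=4 EeGGWWBb=8 EeGGWWbb=4 EeGGWwBB=4 EeGGWwBb=8 EeGGWwbb=4 EeGgWWBB=8 EeGgWWBb=16 EeGgWWbb=8 EeGgWwBB=8 EeGgWwBb=16 EeGgWwbb=8 EeggWWBB=4 EeggWWBb=8 EeggWWbb=4 EeggWwBB=4 EeggWwBb=8 EeggWwbb=4 eeGGWWBB=4 eeGGWWBb=8 eeGGWWbb=4 eeGGWwBB=4 eeGGWwBb=8 eeGGWwbb=4 eeGgWWBB=8 eeGgWWBb=16 eeGgWWbb=8 eeGgWwBB=8 eeGgWwBb=16 eeGgWwbb=8 eeggWWBB=4 eeggWWBb=8 eeggWWbb=4 eeggWwBB=4 eeggWwBb=8 eeggWwbb=4
EeGGWWBB hits 4/256; gcd=4; 4÷4/256÷4 = 1/64

P(EeGGWWBB) = 1/64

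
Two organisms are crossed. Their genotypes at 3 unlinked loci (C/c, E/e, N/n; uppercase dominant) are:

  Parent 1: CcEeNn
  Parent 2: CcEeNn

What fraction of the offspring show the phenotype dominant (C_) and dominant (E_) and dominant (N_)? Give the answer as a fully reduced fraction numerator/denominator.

CcEeNn gametes: CEN×1, CEn×1, CeN×1, Cen×1, cEN×1, cEn×1, ceN×1, cen×1
CcEeNn gametes: CEN×1, CEn×1, CeN×1, Cen×1, cEN×1, cEn×1, ceN×1, cen×1
CcEeNn×CcEeNn grid (8·8=64): CCEENN=1 CCEENn=2 CCEEnn=1 CCEeNN=2 CCEeNn=4 CCEenn=2 CCeeNN=1 CCeeNn=2 CCeenn=1 CcEENN=2 CcEENn=4 CcEEnn=2 CcEeNN=4 CcEeNn=8 CcEenn=4 CceeNN=2 CceeNn=4 Cceenn=2 ccEENN=1 ccEENn=2 ccEEnn=1 ccEeNN=2 ccEeNn=4 ccEenn=2 cceeNN=1 cceeNn=2 cceenn=1
C_ E_ N_ hits 27/64; gcd=1; 27÷1/64÷1 = 27/64

P(C_ E_ N_) = 27/64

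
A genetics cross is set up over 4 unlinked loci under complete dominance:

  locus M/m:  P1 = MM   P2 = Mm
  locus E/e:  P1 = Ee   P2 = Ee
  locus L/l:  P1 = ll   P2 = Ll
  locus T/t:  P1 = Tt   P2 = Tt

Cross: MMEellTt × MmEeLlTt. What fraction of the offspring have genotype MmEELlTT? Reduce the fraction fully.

MMEellTt gametes: MElT×4, MElt×4, MelT×4, Melt×4
MmEeLlTt gametes: MELT×1, MELt×1, MElT×1, MElt×1, MeLT×1, MeLt×1, MelT×1, Melt×1, mELT×1, mELt×1, mElT×1, mElt×1, meLT×1, meLt×1, melT×1, melt×1
MMEellTt×MmEeLlTt grid (16·16=256): MMEELlTT=4 MMEELlTt=8 MMEELltt=4 MMEEllTT=4 MMEEllTt=8 MMEElltt=4 MMEeLlTT=8 MMEeLlTt=16 MMEeLltt=8 MMEellTT=8 MMEellTt=16 MMEelltt=8 MMeeLlTT=4 MMeeLlTt=8 MMeeLltt=4 MMeellTT=4 MMeellTt=8 MMeelltt=4 MmEELlTT=4 MmEELlTt=8 MmEELltt=4 MmEEllTT=4 MmEEllTt=8 MmEElltt=4 MmEeLlTT=8 MmEeLlTt=16 MmEeLltt=8 MmEellTT=8 MmEellTt=16 MmEelltt=8 MmeeLlTT=4 MmeeLlTt=8 MmeeLltt=4 MmeellTT=4 MmeellTt=8 Mmeelltt=4
MmEELlTT hits 4/256; gcd=4; 4÷4/256÷4 = 1/64

P(MmEELlTT) = 1/64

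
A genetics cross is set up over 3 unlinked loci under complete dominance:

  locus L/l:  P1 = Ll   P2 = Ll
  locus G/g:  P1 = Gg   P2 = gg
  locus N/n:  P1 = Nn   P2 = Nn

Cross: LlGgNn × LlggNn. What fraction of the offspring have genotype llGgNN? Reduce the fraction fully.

P(llGgNN) = 1/32

LlGgNn gametes: LGN×1, LGn×1, LgN×1, Lgn×1, lGN×1, lGn×1, lgN×1, lgn×1
LlggNn gametes: LgN×2, Lgn×2, lgN×2, lgn×2
LlGgNn×LlggNn grid (8·8=64): LLGgNN=2 LLGgNn=4 LLGgnn=2 LLggNN=2 LLggNn=4 LLggnn=2 LlGgNN=4 LlGgNn=8 LlGgnn=4 LlggNN=4 LlggNn=8 Llggnn=4 llGgNN=2 llGgNn=4 llGgnn=2 llggNN=2 llggNn=4 llggnn=2
llGgNN hits 2/64; gcd=2; 2÷2/64÷2 = 1/32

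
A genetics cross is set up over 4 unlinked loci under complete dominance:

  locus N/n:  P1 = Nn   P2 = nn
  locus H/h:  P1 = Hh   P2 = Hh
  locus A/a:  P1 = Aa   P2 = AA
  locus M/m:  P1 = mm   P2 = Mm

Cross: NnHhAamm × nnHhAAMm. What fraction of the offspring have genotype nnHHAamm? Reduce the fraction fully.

NnHhAamm gametes: NHAm×2, NHam×2, NhAm×2, Nham×2, nHAm×2, nHam×2, nhAm×2, nham×2
nnHhAAMm gametes: nHAM×4, nHAm×4, nhAM×4, nhAm×4
NnHhAamm×nnHhAAMm grid (16·16=256): NnHHAAMm=8 NnHHAAmm=8 NnHHAaMm=8 NnHHAamm=8 NnHhAAMm=16 NnHhAAmm=16 NnHhAaMm=16 NnHhAamm=16 NnhhAAMm=8 NnhhAAmm=8 NnhhAaMm=8 NnhhAamm=8 nnHHAAMm=8 nnHHAAmm=8 nnHHAaMm=8 nnHHAamm=8 nnHhAAMm=16 nnHhAAmm=16 nnHhAaMm=16 nnHhAamm=16 nnhhAAMm=8 nnhhAAmm=8 nnhhAaMm=8 nnhhAamm=8
nnHHAamm hits 8/256; gcd=8; 8÷8/256÷8 = 1/32

P(nnHHAamm) = 1/32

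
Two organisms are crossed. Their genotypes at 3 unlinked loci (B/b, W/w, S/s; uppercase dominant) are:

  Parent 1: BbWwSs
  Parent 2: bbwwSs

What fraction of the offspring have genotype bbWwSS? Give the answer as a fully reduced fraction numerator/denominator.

P(bbWwSS) = 1/16

BbWwSs gametes: BWS×1, BWs×1, BwS×1, Bws×1, bWS×1, bWs×1, bwS×1, bws×1
bbwwSs gametes: bwS×4, bws×4
BbWwSs×bbwwSs grid (8·8=64): BbWwSS=4 BbWwSs=8 BbWwss=4 BbwwSS=4 BbwwSs=8 Bbwwss=4 bbWwSS=4 bbWwSs=8 bbWwss=4 bbwwSS=4 bbwwSs=8 bbwwss=4
bbWwSS hits 4/64; gcd=4; 4÷4/64÷4 = 1/16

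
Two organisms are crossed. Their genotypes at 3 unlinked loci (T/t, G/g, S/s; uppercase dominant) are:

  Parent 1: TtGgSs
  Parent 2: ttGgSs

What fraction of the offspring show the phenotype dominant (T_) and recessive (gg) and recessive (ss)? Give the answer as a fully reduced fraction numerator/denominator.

P(T_ gg ss) = 1/32

TtGgSs gametes: TGS×1, TGs×1, TgS×1, Tgs×1, tGS×1, tGs×1, tgS×1, tgs×1
ttGgSs gametes: tGS×2, tGs×2, tgS×2, tgs×2
TtGgSs×ttGgSs grid (8·8=64): TtGGSS=2 TtGGSs=4 TtGGss=2 TtGgSS=4 TtGgSs=8 TtGgss=4 TtggSS=2 TtggSs=4 Ttggss=2 ttGGSS=2 ttGGSs=4 ttGGss=2 ttGgSS=4 ttGgSs=8 ttGgss=4 ttggSS=2 ttggSs=4 ttggss=2
T_ gg ss hits 2/64; gcd=2; 2÷2/64÷2 = 1/32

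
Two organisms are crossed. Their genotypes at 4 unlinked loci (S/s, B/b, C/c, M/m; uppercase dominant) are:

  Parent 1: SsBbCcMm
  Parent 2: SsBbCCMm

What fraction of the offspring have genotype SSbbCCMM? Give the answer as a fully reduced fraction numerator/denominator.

P(SSbbCCMM) = 1/128

SsBbCcMm gametes: SBCM×1, SBCm×1, SBcM×1, SBcm×1, SbCM×1, SbCm×1, SbcM×1, Sbcm×1, sBCM×1, sBCm×1, sBcM×1, sBcm×1, sbCM×1, sbCm×1, sbcM×1, sbcm×1
SsBbCCMm gametes: SBCM×2, SBCm×2, SbCM×2, SbCm×2, sBCM×2, sBCm×2, sbCM×2, sbCm×2
SsBbCcMm×SsBbCCMm grid (16·16=256): SSBBCCMM=2 SSBBCCMm=4 SSBBCCmm=2 SSBBCcMM=2 SSBBCcMm=4 SSBBCcmm=2 SSBbCCMM=4 SSBbCCMm=8 SSBbCCmm=4 SSBbCcMM=4 SSBbCcMm=8 SSBbCcmm=4 SSbbCCMM=2 SSbbCCMm=4 SSbbCCmm=2 SSbbCcMM=2 SSbbCcMm=4 SSbbCcmm=2 SsBBCCMM=4 SsBBCCMm=8 SsBBCCmm=4 SsBBCcMM=4 SsBBCcMm=8 SsBBCcmm=4 SsBbCCMM=8 SsBbCCMm=16 SsBbCCmm=8 SsBbCcMM=8 SsBbCcMm=16 SsBbCcmm=8 SsbbCCMM=4 SsbbCCMm=8 SsbbCCmm=4 SsbbCcMM=4 SsbbCcMm=8 SsbbCcmm=4 ssBBCCMM=2 ssBBCCMm=4 ssBBCCmm=2 ssBBCcMM=2 ssBBCcMm=4 ssBBCcmm=2 ssBbCCMM=4 ssBbCCMm=8 ssBbCCmm=4 ssBbCcMM=4 ssBbCcMm=8 ssBbCcmm=4 ssbbCCMM=2 ssbbCCMm=4 ssbbCCmm=2 ssbbCcMM=2 ssbbCcMm=4 ssbbCcmm=2
SSbbCCMM hits 2/256; gcd=2; 2÷2/256÷2 = 1/128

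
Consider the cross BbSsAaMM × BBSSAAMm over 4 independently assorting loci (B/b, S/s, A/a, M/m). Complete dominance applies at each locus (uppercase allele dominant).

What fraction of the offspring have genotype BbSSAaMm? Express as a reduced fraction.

P(BbSSAaMm) = 1/16

BbSsAaMM gametes: BSAM×2, BSaM×2, BsAM×2, BsaM×2, bSAM×2, bSaM×2, bsAM×2, bsaM×2
BBSSAAMm gametes: BSAM×8, BSAm×8
BbSsAaMM×BBSSAAMm grid (16·16=256): BBSSAAMM=16 BBSSAAMm=16 BBSSAaMM=16 BBSSAaMm=16 BBSsAAMM=16 BBSsAAMm=16 BBSsAaMM=16 BBSsAaMm=16 BbSSAAMM=16 BbSSAAMm=16 BbSSAaMM=16 BbSSAaMm=16 BbSsAAMM=16 BbSsAAMm=16 BbSsAaMM=16 BbSsAaMm=16
BbSSAaMm hits 16/256; gcd=16; 16÷16/256÷16 = 1/16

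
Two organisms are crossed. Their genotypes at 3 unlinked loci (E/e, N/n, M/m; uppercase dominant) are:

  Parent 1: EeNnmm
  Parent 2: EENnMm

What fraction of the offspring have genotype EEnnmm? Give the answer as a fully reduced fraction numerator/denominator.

P(EEnnmm) = 1/16

EeNnmm gametes: ENm×2, Enm×2, eNm×2, enm×2
EENnMm gametes: ENM×2, ENm×2, EnM×2, Enm×2
EeNnmm×EENnMm grid (8·8=64): EENNMm=4 EENNmm=4 EENnMm=8 EENnmm=8 EEnnMm=4 EEnnmm=4 EeNNMm=4 EeNNmm=4 EeNnMm=8 EeNnmm=8 EennMm=4 Eennmm=4
EEnnmm hits 4/64; gcd=4; 4÷4/64÷4 = 1/16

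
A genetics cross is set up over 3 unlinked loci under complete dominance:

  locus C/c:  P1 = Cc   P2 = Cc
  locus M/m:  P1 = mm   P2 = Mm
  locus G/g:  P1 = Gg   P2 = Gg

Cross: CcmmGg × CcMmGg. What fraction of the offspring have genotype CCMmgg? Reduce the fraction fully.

CcmmGg gametes: CmG×2, Cmg×2, cmG×2, cmg×2
CcMmGg gametes: CMG×1, CMg×1, CmG×1, Cmg×1, cMG×1, cMg×1, cmG×1, cmg×1
CcmmGg×CcMmGg grid (8·8=64): CCMmGG=2 CCMmGg=4 CCMmgg=2 CCmmGG=2 CCmmGg=4 CCmmgg=2 CcMmGG=4 CcMmGg=8 CcMmgg=4 CcmmGG=4 CcmmGg=8 Ccmmgg=4 ccMmGG=2 ccMmGg=4 ccMmgg=2 ccmmGG=2 ccmmGg=4 ccmmgg=2
CCMmgg hits 2/64; gcd=2; 2÷2/64÷2 = 1/32

P(CCMmgg) = 1/32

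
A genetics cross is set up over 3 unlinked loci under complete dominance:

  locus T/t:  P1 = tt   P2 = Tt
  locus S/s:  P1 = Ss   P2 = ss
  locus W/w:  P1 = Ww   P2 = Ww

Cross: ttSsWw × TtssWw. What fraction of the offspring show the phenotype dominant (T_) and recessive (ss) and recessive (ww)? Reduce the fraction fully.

ttSsWw gametes: tSW×2, tSw×2, tsW×2, tsw×2
TtssWw gametes: TsW×2, Tsw×2, tsW×2, tsw×2
ttSsWw×TtssWw grid (8·8=64): TtSsWW=4 TtSsWw=8 TtSsww=4 TtssWW=4 TtssWw=8 Ttssww=4 ttSsWW=4 ttSsWw=8 ttSsww=4 ttssWW=4 ttssWw=8 ttssww=4
T_ ss ww hits 4/64; gcd=4; 4÷4/64÷4 = 1/16

P(T_ ss ww) = 1/16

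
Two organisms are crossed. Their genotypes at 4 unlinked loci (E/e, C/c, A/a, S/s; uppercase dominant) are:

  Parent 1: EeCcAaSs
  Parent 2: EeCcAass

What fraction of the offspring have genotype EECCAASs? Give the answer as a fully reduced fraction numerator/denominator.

EeCcAaSs gametes: ECAS×1, ECAs×1, ECaS×1, ECas×1, EcAS×1, EcAs×1, EcaS×1, Ecas×1, eCAS×1, eCAs×1, eCaS×1, eCas×1, ecAS×1, ecAs×1, ecaS×1, ecas×1
EeCcAass gametes: ECAs×2, ECas×2, EcAs×2, Ecas×2, eCAs×2, eCas×2, ecAs×2, ecas×2
EeCcAaSs×EeCcAass grid (16·16=256): EECCAASs=2 EECCAAss=2 EECCAaSs=4 EECCAass=4 EECCaaSs=2 EECCaass=2 EECcAASs=4 EECcAAss=4 EECcAaSs=8 EECcAass=8 EECcaaSs=4 EECcaass=4 EEccAASs=2 EEccAAss=2 EEccAaSs=4 EEccAass=4 EEccaaSs=2 EEccaass=2 EeCCAASs=4 EeCCAAss=4 EeCCAaSs=8 EeCCAass=8 EeCCaaSs=4 EeCCaass=4 EeCcAASs=8 EeCcAAss=8 EeCcAaSs=16 EeCcAass=16 EeCcaaSs=8 EeCcaass=8 EeccAASs=4 EeccAAss=4 EeccAaSs=8 EeccAass=8 EeccaaSs=4 Eeccaass=4 eeCCAASs=2 eeCCAAss=2 eeCCAaSs=4 eeCCAass=4 eeCCaaSs=2 eeCCaass=2 eeCcAASs=4 eeCcAAss=4 eeCcAaSs=8 eeCcAass=8 eeCcaaSs=4 eeCcaass=4 eeccAASs=2 eeccAAss=2 eeccAaSs=4 eeccAass=4 eeccaaSs=2 eeccaass=2
EECCAASs hits 2/256; gcd=2; 2÷2/256÷2 = 1/128

P(EECCAASs) = 1/128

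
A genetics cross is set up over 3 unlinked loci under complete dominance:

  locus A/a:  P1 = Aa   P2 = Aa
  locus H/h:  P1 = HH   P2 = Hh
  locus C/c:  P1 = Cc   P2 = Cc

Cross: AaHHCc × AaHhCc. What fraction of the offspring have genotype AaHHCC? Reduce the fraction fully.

AaHHCc gametes: AHC×2, AHc×2, aHC×2, aHc×2
AaHhCc gametes: AHC×1, AHc×1, AhC×1, Ahc×1, aHC×1, aHc×1, ahC×1, ahc×1
AaHHCc×AaHhCc grid (8·8=64): AAHHCC=2 AAHHCc=4 AAHHcc=2 AAHhCC=2 AAHhCc=4 AAHhcc=2 AaHHCC=4 AaHHCc=8 AaHHcc=4 AaHhCC=4 AaHhCc=8 AaHhcc=4 aaHHCC=2 aaHHCc=4 aaHHcc=2 aaHhCC=2 aaHhCc=4 aaHhcc=2
AaHHCC hits 4/64; gcd=4; 4÷4/64÷4 = 1/16

P(AaHHCC) = 1/16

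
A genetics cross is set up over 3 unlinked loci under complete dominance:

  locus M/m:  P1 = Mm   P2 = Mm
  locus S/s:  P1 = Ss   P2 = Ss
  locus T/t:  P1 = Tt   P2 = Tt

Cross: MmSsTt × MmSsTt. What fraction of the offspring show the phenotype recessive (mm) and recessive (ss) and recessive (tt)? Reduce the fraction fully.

MmSsTt gametes: MST×1, MSt×1, MsT×1, Mst×1, mST×1, mSt×1, msT×1, mst×1
MmSsTt gametes: MST×1, MSt×1, MsT×1, Mst×1, mST×1, mSt×1, msT×1, mst×1
MmSsTt×MmSsTt grid (8·8=64): MMSSTT=1 MMSSTt=2 MMSStt=1 MMSsTT=2 MMSsTt=4 MMSstt=2 MMssTT=1 MMssTt=2 MMsstt=1 MmSSTT=2 MmSSTt=4 MmSStt=2 MmSsTT=4 MmSsTt=8 MmSstt=4 MmssTT=2 MmssTt=4 Mmsstt=2 mmSSTT=1 mmSSTt=2 mmSStt=1 mmSsTT=2 mmSsTt=4 mmSstt=2 mmssTT=1 mmssTt=2 mmsstt=1
mm ss tt hits 1/64; gcd=1; 1÷1/64÷1 = 1/64

P(mm ss tt) = 1/64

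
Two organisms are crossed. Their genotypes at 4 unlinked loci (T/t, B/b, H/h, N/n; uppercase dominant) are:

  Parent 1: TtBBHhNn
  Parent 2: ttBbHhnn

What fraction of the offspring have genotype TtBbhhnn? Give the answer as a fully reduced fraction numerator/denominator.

TtBBHhNn gametes: TBHN×2, TBHn×2, TBhN×2, TBhn×2, tBHN×2, tBHn×2, tBhN×2, tBhn×2
ttBbHhnn gametes: tBHn×4, tBhn×4, tbHn×4, tbhn×4
TtBBHhNn×ttBbHhnn grid (16·16=256): TtBBHHNn=8 TtBBHHnn=8 TtBBHhNn=16 TtBBHhnn=16 TtBBhhNn=8 TtBBhhnn=8 TtBbHHNn=8 TtBbHHnn=8 TtBbHhNn=16 TtBbHhnn=16 TtBbhhNn=8 TtBbhhnn=8 ttBBHHNn=8 ttBBHHnn=8 ttBBHhNn=16 ttBBHhnn=16 ttBBhhNn=8 ttBBhhnn=8 ttBbHHNn=8 ttBbHHnn=8 ttBbHhNn=16 ttBbHhnn=16 ttBbhhNn=8 ttBbhhnn=8
TtBbhhnn hits 8/256; gcd=8; 8÷8/256÷8 = 1/32

P(TtBbhhnn) = 1/32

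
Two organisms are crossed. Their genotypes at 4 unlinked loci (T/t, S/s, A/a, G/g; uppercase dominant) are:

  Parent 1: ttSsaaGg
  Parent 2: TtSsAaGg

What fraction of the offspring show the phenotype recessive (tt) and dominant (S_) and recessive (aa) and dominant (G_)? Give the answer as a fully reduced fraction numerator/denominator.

ttSsaaGg gametes: tSaG×4, tSag×4, tsaG×4, tsag×4
TtSsAaGg gametes: TSAG×1, TSAg×1, TSaG×1, TSag×1, TsAG×1, TsAg×1, TsaG×1, Tsag×1, tSAG×1, tSAg×1, tSaG×1, tSag×1, tsAG×1, tsAg×1, tsaG×1, tsag×1
ttSsaaGg×TtSsAaGg grid (16·16=256): TtSSAaGG=4 TtSSAaGg=8 TtSSAagg=4 TtSSaaGG=4 TtSSaaGg=8 TtSSaagg=4 TtSsAaGG=8 TtSsAaGg=16 TtSsAagg=8 TtSsaaGG=8 TtSsaaGg=16 TtSsaagg=8 TtssAaGG=4 TtssAaGg=8 TtssAagg=4 TtssaaGG=4 TtssaaGg=8 Ttssaagg=4 ttSSAaGG=4 ttSSAaGg=8 ttSSAagg=4 ttSSaaGG=4 ttSSaaGg=8 ttSSaagg=4 ttSsAaGG=8 ttSsAaGg=16 ttSsAagg=8 ttSsaaGG=8 ttSsaaGg=16 ttSsaagg=8 ttssAaGG=4 ttssAaGg=8 ttssAagg=4 ttssaaGG=4 ttssaaGg=8 ttssaagg=4
tt S_ aa G_ hits 36/256; gcd=4; 36÷4/256÷4 = 9/64

P(tt S_ aa G_) = 9/64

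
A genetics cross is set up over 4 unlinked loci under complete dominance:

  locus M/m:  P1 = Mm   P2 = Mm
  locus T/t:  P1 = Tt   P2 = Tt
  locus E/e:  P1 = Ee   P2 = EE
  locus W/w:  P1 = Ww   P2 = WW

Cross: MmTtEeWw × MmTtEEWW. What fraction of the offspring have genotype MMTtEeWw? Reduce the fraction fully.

P(MMTtEeWw) = 1/32

MmTtEeWw gametes: MTEW×1, MTEw×1, MTeW×1, MTew×1, MtEW×1, MtEw×1, MteW×1, Mtew×1, mTEW×1, mTEw×1, mTeW×1, mTew×1, mtEW×1, mtEw×1, mteW×1, mtew×1
MmTtEEWW gametes: MTEW×4, MtEW×4, mTEW×4, mtEW×4
MmTtEeWw×MmTtEEWW grid (16·16=256): MMTTEEWW=4 MMTTEEWw=4 MMTTEeWW=4 MMTTEeWw=4 MMTtEEWW=8 MMTtEEWw=8 MMTtEeWW=8 MMTtEeWw=8 MMttEEWW=4 MMttEEWw=4 MMttEeWW=4 MMttEeWw=4 MmTTEEWW=8 MmTTEEWw=8 MmTTEeWW=8 MmTTEeWw=8 MmTtEEWW=16 MmTtEEWw=16 MmTtEeWW=16 MmTtEeWw=16 MmttEEWW=8 MmttEEWw=8 MmttEeWW=8 MmttEeWw=8 mmTTEEWW=4 mmTTEEWw=4 mmTTEeWW=4 mmTTEeWw=4 mmTtEEWW=8 mmTtEEWw=8 mmTtEeWW=8 mmTtEeWw=8 mmttEEWW=4 mmttEEWw=4 mmttEeWW=4 mmttEeWw=4
MMTtEeWw hits 8/256; gcd=8; 8÷8/256÷8 = 1/32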